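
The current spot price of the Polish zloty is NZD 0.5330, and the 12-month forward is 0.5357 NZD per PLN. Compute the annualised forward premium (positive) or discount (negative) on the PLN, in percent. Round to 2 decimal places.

+0.51%

T = 1 year.
PLN trades forward at +0.50657% vs spot over the period.
Per annum: 0.0050657 / 1 = 0.005066 = 0.51%.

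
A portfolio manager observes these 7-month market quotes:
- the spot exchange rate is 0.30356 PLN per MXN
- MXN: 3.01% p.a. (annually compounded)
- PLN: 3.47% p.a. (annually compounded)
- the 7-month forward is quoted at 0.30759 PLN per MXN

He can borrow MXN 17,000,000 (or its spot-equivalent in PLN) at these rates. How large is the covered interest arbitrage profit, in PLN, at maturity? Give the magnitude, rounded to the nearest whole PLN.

T = 7/12 years.
Route A — deposit MXN, sell forward: 17,000,000 × 1.017449765 × 0.30759 = PLN 5,320,275.34.
Route B — convert at spot, deposit PLN: 17,000,000 × 0.30356 × 1.020097685 = PLN 5,264,234.51.
The quoted forward overvalues MXN, so borrow PLN, buy MXN at spot, deposit the MXN at 3.01%, and sell the proceeds forward at 0.30759.
The gap between the two covered legs is PLN 56,041.

PLN 56,041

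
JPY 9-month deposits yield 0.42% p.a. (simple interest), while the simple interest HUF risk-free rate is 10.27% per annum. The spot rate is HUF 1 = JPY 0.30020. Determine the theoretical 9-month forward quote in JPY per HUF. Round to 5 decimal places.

T = 9/12 years.
JPY growth factor: 1 + 0.0042×9/12 = 1.003150.
HUF accumulates by 1 + 0.1027×9/12 = 1.077025.
CIP: F = S · (grow JPY)/(grow HUF) = 0.3002 × 1.003150/1.077025 = 0.2796088 JPY per HUF.

0.27961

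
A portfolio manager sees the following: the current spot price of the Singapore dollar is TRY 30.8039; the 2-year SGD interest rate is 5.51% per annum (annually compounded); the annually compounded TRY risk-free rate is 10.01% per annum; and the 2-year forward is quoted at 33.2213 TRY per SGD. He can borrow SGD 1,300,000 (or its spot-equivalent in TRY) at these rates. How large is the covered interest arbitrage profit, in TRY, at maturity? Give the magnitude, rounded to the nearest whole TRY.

TRY 385,253

T = 2 years.
Keep in SGD, deliver into the forward: 1,300,000·1.11323601·33.2213 = TRY 48,078,091.70.
Swap to TRY now, deposit: 1,300,000·30.8039·1.21022001 = TRY 48,463,345.02.
The quoted forward undervalues SGD, so borrow SGD, convert to TRY at spot, deposit the TRY at 10.01%, and buy SGD forward at 33.2213 to cover the loan.
The gap between the two covered legs is TRY 385,253.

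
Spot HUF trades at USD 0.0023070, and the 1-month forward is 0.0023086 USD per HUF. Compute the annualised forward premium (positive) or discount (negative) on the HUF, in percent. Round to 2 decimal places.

T = 1/12 years.
HUF trades forward at +0.06935% vs spot over the period.
Annualise by dividing by T: 0.0006935 / (1/12) = 0.008322 → 0.83%.

+0.83%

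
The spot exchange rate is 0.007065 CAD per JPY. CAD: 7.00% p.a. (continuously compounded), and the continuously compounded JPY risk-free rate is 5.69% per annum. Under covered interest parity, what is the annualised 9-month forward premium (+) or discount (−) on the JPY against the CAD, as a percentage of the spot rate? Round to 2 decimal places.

T = 9/12 years.
CIP forward (CAD per JPY) = 0.007065 × 1.0539026/1.0435987 = 0.007134756.
Annualised premium = (F − S)/S × (1/T) = (0.007134756 − 0.007065)/0.007065 ÷ (9/12) = 1.32%.

+1.32%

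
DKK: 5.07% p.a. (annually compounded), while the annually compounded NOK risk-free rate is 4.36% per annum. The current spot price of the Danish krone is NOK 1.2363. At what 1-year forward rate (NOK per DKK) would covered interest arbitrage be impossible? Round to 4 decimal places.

T = 1 year.
NOK growth factor: (1 + 0.0436)^1 = 1.043600.
DKK accumulates by (1 + 0.0507)^1 = 1.050700.
CIP: F = S · (grow NOK)/(grow DKK) = 1.2363 × 1.043600/1.050700 = 1.227946 NOK per DKK.

1.2279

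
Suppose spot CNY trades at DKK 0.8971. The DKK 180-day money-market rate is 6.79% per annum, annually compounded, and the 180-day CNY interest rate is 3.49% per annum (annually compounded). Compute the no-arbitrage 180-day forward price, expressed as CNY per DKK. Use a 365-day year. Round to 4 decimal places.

T = 180/365 years.
DKK growth factor: (1 + 0.0679)^(180/365) = 1.0329276.
CNY growth factor: (1 + 0.0349)^(180/365) = 1.0170613.
Forward (DKK per CNY) = 0.8971 × 1.0329276 / 1.0170613 = 0.9110949.
Invert for CNY per DKK: 1 / 0.9110949 = 1.0976.

1.0976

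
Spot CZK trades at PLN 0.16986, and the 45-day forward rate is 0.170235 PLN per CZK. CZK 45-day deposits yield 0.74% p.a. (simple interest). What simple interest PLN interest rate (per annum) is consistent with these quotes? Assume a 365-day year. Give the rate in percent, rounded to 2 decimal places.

T = 45/365 years.
By CIP, F/S equals the PLN-to-CZK growth ratio: 0.170235/0.16986 = 1.0022077.
CZK growth factor: 1 + 0.0074×45/365 = 1.0009123.
That pins the PLN growth at 1.003122.
r = (1.003122 − 1)/(45/365) = 0.025323 → 2.53%.

2.53%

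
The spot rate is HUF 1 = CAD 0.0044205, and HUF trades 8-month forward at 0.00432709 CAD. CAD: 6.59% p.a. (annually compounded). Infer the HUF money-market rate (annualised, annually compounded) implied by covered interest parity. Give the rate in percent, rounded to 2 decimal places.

10.06%

T = 8/12 years.
CIP gives F = S · g_CAD/g_HUF, so g_CAD/g_HUF = 0.00432709/0.0044205 = 0.9788689.
The CAD side grows by (1 + 0.0659)^(8/12) = 1.0434644.
So the HUF growth factor = 1.0659899.
Annualise: 1.0659899^(12/8) − 1 = 0.100600 = 10.06%.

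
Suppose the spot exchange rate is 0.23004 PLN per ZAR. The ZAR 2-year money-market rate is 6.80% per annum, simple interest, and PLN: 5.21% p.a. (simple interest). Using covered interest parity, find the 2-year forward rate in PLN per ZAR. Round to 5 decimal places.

T = 2 years.
PLN growth factor: 1 + 0.0521×2 = 1.104200.
Growth of 1 ZAR over T: 1 + 0.0680×2 = 1.136000.
So F = 0.23004 × 1.104200 / 1.136000 = 0.2236005 (PLN/ZAR).

0.22360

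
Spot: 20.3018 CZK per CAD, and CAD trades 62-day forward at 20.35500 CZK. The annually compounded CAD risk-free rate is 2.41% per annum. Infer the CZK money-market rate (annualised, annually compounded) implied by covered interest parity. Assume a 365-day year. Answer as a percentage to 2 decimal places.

T = 62/365 years.
F/S = 20.355/20.3018 = 1.0026205 = (growth of CZK) / (growth of CAD).
CAD growth factor: (1 + 0.0241)^(62/365) = 1.0040533.
That pins the CZK growth at 1.0066844.
Annualise: 1.0066844^(365/62) − 1 = 0.040000 = 4.00%.

4.00%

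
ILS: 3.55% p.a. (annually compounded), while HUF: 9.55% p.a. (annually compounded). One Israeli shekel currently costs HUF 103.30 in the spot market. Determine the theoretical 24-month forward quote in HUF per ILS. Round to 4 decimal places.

115.6178

T = 2 years.
Growth of 1 HUF over T: (1 + 0.0955)^2 = 1.20012025.
ILS accumulates by (1 + 0.0355)^2 = 1.07226025.
Forward (HUF per ILS) = 103.3 × 1.20012025 / 1.07226025 = 115.617847.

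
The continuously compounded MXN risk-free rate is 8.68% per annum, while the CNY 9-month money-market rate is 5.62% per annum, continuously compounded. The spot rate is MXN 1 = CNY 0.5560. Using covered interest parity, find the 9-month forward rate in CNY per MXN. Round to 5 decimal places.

T = 9/12 years.
CNY growth factor: e^(0.0562×9/12) = 1.0430509.
MXN growth factor: e^(0.0868×9/12) = 1.0672657.
So F = 0.556 × 1.0430509 / 1.0672657 = 0.5433851 (CNY/MXN).

0.54339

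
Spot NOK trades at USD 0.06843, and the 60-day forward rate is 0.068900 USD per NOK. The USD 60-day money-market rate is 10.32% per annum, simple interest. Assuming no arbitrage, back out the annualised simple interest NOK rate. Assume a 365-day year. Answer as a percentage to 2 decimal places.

6.10%

T = 60/365 years.
F/S = 0.0689/0.06843 = 1.0068683 = (growth of USD) / (growth of NOK).
The USD side grows by 1 + 0.1032×60/365 = 1.0169644.
So the NOK growth factor = 1.0100272.
r = (1.0100272 − 1)/(60/365) = 0.060999 → 6.10%.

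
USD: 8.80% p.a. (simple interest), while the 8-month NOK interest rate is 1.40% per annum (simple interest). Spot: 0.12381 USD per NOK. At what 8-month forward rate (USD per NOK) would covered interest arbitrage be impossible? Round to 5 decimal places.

0.12986

T = 8/12 years.
USD growth factor: 1 + 0.0880×8/12 = 1.0586667.
Growth of 1 NOK over T: 1 + 0.0140×8/12 = 1.0093333.
So F = 0.12381 × 1.0586667 / 1.0093333 = 0.1298615 (USD/NOK).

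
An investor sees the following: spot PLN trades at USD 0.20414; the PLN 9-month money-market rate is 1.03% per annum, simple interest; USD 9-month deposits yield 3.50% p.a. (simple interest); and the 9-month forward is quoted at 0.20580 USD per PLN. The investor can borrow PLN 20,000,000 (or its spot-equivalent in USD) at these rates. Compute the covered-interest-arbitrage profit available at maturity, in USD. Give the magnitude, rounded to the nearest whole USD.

USD 42,177

T = 9/12 years.
Route A — deposit PLN, sell forward: 20,000,000 × 1.007725 × 0.20580 = USD 4,147,796.10.
Route B — convert at spot, deposit USD: 20,000,000 × 0.20414 × 1.026250 = USD 4,189,973.50.
The quoted forward undervalues PLN, so borrow PLN, convert to USD at spot, deposit the USD at 3.50%, and buy PLN forward at 0.20580 to cover the loan.
Arbitrage profit = |4,147,796.10 − 4,189,973.50| = USD 42,177.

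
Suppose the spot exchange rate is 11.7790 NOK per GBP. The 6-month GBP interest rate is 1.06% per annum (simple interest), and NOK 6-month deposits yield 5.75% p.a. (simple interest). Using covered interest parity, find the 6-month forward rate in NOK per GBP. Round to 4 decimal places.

12.0538

T = 6/12 years.
NOK accumulates by 1 + 0.0575×6/12 = 1.028750.
GBP accumulates by 1 + 0.0106×6/12 = 1.005300.
So F = 11.779 × 1.028750 / 1.005300 = 12.053761 (NOK/GBP).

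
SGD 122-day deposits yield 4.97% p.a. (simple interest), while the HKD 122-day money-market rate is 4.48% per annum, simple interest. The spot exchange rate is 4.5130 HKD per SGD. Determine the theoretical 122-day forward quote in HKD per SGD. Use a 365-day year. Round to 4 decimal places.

4.5057

T = 122/365 years.
HKD growth factor: 1 + 0.0448×122/365 = 1.0149742.
SGD growth factor: 1 + 0.0497×122/365 = 1.0166121.
So F = 4.513 × 1.0149742 / 1.0166121 = 4.505729 (HKD/SGD).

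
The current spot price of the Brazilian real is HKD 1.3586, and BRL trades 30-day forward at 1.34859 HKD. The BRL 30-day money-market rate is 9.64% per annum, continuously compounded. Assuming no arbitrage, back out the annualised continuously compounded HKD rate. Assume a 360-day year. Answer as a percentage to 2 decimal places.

0.77%

T = 30/360 years.
F/S = 1.34859/1.3586 = 0.9926321 = (growth of HKD) / (growth of BRL).
The BRL side grows by e^(0.0964×30/360) = 1.0080657.
So the HKD growth factor = 1.0006384.
Take logs: ln 1.0006384 / (30/360) = 0.007658, so 0.77%.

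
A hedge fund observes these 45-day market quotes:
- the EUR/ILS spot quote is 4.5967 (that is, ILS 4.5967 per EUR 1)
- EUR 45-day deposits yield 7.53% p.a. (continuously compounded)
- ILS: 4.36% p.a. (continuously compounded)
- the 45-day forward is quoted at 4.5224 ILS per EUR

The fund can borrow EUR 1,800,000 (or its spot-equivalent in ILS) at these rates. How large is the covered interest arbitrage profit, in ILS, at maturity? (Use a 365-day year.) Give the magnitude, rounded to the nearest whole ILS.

ILS 102,413

T = 45/365 years.
Invest the EUR and cover forward: 1,800,000 × 1.009326788 × 4.5224 = ILS 8,216,243.04.
Convert at spot and invest in ILS: 1,800,000 × 4.5967 × 1.005389816 = ILS 8,318,655.66.
The quoted forward undervalues EUR, so borrow EUR, convert to ILS at spot, deposit the ILS at 4.36%, and buy EUR forward at 4.5224 to cover the loan.
The gap between the two covered legs is ILS 102,413.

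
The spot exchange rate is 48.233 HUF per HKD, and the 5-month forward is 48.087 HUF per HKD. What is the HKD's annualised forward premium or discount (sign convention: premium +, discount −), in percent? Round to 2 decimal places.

T = 5/12 years.
Period premium: (48.087 − 48.233)/48.233 = -0.0030270.
×(1/T) gives -0.73% p.a.

-0.73%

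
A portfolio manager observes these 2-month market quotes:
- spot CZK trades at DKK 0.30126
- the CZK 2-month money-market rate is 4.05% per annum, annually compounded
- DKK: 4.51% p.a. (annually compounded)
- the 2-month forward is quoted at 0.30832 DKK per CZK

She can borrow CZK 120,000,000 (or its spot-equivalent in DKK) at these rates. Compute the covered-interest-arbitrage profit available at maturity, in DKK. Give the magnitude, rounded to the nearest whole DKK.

T = 2/12 years.
Route A — deposit CZK, sell forward: 120,000,000 × 1.0066388345 × 0.30832 = DKK 37,244,026.25.
Route B — convert at spot, deposit DKK: 120,000,000 × 0.30126 × 1.0073791888 = DKK 36,417,966.53.
The quoted forward overvalues CZK, so borrow DKK, buy CZK at spot, deposit the CZK at 4.05%, and sell the proceeds forward at 0.30832.
Profit = 37,244,026.25 − 36,417,966.53 = DKK 826,060.

DKK 826,060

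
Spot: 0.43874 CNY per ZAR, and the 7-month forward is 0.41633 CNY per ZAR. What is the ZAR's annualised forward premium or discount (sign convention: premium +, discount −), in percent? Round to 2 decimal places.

-8.76%

T = 7/12 years.
ZAR trades forward at -5.10781% vs spot over the period.
Annualise by dividing by T: -0.0510781 / (7/12) = -0.087562 → -8.76%.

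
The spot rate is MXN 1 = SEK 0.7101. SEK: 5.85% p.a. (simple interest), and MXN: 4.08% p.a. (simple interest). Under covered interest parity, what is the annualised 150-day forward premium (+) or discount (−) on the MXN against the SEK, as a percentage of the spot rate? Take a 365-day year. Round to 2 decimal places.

+1.74%

T = 150/365 years.
No-arbitrage forward: 0.7101 × 1.0240411 / 1.0167671 = 0.7151801 SEK/MXN.
(F − S)/S ÷ T = (0.7151801 − 0.7101)/0.7101/(150/365) = 0.017408 → 1.74%.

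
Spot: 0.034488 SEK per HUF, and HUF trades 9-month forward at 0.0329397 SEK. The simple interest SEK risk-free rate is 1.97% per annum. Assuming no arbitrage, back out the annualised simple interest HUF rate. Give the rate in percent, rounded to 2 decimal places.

8.33%

T = 9/12 years.
By CIP, F/S equals the SEK-to-HUF growth ratio: 0.0329397/0.034488 = 0.9551061.
SEK growth factor: 1 + 0.0197×9/12 = 1.014775.
Hence g_HUF = 1.0624736.
(1.0624736 − 1)/T = 0.083298, i.e. 8.33%.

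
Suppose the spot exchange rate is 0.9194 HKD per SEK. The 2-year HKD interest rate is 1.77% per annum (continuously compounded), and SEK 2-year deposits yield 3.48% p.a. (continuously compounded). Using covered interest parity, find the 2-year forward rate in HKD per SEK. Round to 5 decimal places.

T = 2 years.
HKD growth factor: e^(0.0177×2) = 1.036034.
Growth of 1 SEK over T: e^(0.0348×2) = 1.0720793.
So F = 0.9194 × 1.036034 / 1.0720793 = 0.8884881 (HKD/SEK).

0.88849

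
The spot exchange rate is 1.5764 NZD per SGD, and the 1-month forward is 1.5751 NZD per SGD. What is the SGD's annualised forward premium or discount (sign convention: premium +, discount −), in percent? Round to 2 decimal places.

T = 1/12 years.
SGD trades forward at -0.08247% vs spot over the period.
Annualise by dividing by T: -0.0008247 / (1/12) = -0.009896 → -0.99%.

-0.99%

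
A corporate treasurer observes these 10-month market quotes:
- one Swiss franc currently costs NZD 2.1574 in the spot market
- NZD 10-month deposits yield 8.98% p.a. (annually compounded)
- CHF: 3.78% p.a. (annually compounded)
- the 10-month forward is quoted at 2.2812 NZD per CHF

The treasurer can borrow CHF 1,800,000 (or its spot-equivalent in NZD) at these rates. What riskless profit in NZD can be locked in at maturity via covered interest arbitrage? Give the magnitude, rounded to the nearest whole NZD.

T = 10/12 years.
Keep in CHF, deliver into the forward: 1,800,000·1.031402204·2.2812 = NZD 4,235,102.47.
Swap to NZD now, deposit: 1,800,000·2.1574·1.074291987 = NZD 4,171,819.56.
The quoted forward overvalues CHF, so borrow NZD, buy CHF at spot, deposit the CHF at 3.78%, and sell the proceeds forward at 2.2812.
Arbitrage profit = |4,235,102.47 − 4,171,819.56| = NZD 63,283.

NZD 63,283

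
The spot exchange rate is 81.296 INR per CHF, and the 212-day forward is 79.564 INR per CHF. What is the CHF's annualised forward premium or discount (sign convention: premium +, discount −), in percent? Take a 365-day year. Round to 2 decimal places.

T = 212/365 years.
Period premium: (79.564 − 81.296)/81.296 = -0.0213049.
Annualise by dividing by T: -0.0213049 / (212/365) = -0.036681 → -3.67%.

-3.67%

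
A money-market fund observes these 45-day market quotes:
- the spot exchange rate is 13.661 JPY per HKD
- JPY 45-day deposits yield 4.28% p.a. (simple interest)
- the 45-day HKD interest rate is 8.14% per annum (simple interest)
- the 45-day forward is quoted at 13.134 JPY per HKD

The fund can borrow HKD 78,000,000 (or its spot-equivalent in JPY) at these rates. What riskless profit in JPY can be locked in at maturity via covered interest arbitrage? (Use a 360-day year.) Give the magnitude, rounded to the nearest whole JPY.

JPY 36,382,936

T = 45/360 years.
Route A — deposit HKD, sell forward: 78,000,000 × 1.010175 × 13.134 = JPY 1,034,875,799.10.
Route B — convert at spot, deposit JPY: 78,000,000 × 13.661 × 1.005350 = JPY 1,071,258,735.30.
The quoted forward undervalues HKD, so borrow HKD, convert to JPY at spot, deposit the JPY at 4.28%, and buy HKD forward at 13.134 to cover the loan.
The gap between the two covered legs is JPY 36,382,936.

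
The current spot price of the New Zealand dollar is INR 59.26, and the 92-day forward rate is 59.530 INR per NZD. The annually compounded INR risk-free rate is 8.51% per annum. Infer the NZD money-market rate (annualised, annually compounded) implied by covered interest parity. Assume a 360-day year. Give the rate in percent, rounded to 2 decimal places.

T = 92/360 years.
By CIP, F/S equals the INR-to-NZD growth ratio: 59.53/59.26 = 1.0045562.
INR growth factor: (1 + 0.0851)^(92/360) = 1.0210911.
So the NZD growth factor = 1.0164599.
r = 1.0164599^(360/92) − 1 = 0.065969 → 6.60%.

6.60%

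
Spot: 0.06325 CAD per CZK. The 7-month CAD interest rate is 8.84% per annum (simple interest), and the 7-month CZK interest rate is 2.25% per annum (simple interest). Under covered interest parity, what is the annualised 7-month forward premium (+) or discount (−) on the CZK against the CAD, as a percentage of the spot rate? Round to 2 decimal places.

T = 7/12 years.
CIP forward (CAD per CZK) = 0.06325 × 1.0515667/1.013125 = 0.06564994.
Annualised premium = (F − S)/S × (1/T) = (0.06564994 − 0.06325)/0.06325 ÷ (7/12) = 6.50%.

+6.50%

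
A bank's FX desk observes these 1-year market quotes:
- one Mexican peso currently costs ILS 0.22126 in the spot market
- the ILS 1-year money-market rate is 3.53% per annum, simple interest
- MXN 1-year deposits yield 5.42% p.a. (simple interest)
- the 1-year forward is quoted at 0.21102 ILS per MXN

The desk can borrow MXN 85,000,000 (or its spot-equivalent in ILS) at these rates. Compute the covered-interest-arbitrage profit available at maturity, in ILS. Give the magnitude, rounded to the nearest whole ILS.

T = 1 year.
Route A — deposit MXN, sell forward: 85,000,000 × 1.054200 × 0.21102 = ILS 18,908,869.14.
Route B — convert at spot, deposit ILS: 85,000,000 × 0.22126 × 1.035300 = ILS 19,470,990.63.
The quoted forward undervalues MXN, so borrow MXN, convert to ILS at spot, deposit the ILS at 3.53%, and buy MXN forward at 0.21102 to cover the loan.
Arbitrage profit = |18,908,869.14 − 19,470,990.63| = ILS 562,121.

ILS 562,121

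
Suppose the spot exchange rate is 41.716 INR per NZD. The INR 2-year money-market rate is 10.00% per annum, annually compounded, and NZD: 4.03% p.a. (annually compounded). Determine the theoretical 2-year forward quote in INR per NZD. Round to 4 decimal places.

T = 2 years.
INR growth factor: (1 + 0.1000)^2 = 1.210000.
NZD growth factor: (1 + 0.0403)^2 = 1.08222409.
CIP: F = S · (grow INR)/(grow NZD) = 41.716 × 1.210000/1.08222409 = 46.641320 INR per NZD.

46.6413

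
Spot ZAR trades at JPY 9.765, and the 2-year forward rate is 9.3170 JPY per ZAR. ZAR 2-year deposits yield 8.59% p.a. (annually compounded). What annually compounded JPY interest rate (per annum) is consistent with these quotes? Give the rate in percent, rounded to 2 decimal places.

T = 2 years.
By CIP, F/S equals the JPY-to-ZAR growth ratio: 9.317/9.765 = 0.9541219.
ZAR growth factor: (1 + 0.0859)^2 = 1.1791788.
So the JPY growth factor = 1.1250803.
r = 1.1250803^(1/2) − 1 = 0.060698 → 6.07%.

6.07%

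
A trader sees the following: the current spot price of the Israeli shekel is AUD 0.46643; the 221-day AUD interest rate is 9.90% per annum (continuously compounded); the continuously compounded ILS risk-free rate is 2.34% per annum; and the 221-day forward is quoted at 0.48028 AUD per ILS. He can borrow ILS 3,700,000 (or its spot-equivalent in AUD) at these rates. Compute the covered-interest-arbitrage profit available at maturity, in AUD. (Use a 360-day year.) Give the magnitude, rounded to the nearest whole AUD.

AUD 31,181

T = 221/360 years.
Keep in ILS, deliver into the forward: 3,700,000·1.014468672·0.48028 = AUD 1,802,747.35.
Swap to AUD now, deposit: 3,700,000·0.46643·1.062659789 = AUD 1,833,928.70.
The quoted forward undervalues ILS, so borrow ILS, convert to AUD at spot, deposit the AUD at 9.90%, and buy ILS forward at 0.48028 to cover the loan.
Profit = 1,833,928.70 − 1,802,747.35 = AUD 31,181.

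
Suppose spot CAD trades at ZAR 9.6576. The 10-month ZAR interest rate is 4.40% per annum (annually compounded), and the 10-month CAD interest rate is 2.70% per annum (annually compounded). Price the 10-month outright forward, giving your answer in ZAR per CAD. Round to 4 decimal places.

T = 10/12 years.
ZAR growth factor: (1 + 0.0440)^(10/12) = 1.0365345.
CAD accumulates by (1 + 0.0270)^(10/12) = 1.0224499.
Forward (ZAR per CAD) = 9.6576 × 1.0365345 / 1.0224499 = 9.790637.

9.7906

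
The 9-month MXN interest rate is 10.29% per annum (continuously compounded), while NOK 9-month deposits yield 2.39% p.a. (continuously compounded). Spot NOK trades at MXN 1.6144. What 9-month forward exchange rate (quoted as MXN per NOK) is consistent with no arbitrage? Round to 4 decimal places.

1.7129

T = 9/12 years.
MXN accumulates by e^(0.1029×9/12) = 1.0802311.
NOK accumulates by e^(0.0239×9/12) = 1.0180866.
Forward (MXN per NOK) = 1.6144 × 1.0802311 / 1.0180866 = 1.712944.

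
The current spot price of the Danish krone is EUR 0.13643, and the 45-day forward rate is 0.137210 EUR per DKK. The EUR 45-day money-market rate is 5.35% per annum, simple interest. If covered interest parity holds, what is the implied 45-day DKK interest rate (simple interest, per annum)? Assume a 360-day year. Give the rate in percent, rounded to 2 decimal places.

T = 45/360 years.
CIP gives F = S · g_EUR/g_DKK, so g_EUR/g_DKK = 0.13721/0.13643 = 1.0057172.
EUR growth factor: 1 + 0.0535×45/360 = 1.0066875.
Hence g_DKK = 1.0009648.
r = (1.0009648 − 1)/(45/360) = 0.007718 → 0.77%.

0.77%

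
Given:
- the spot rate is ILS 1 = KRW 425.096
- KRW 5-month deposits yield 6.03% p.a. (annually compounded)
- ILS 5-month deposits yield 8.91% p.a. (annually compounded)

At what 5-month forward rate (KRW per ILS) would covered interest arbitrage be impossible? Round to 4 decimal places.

420.3755

T = 5/12 years.
Growth of 1 KRW over T: (1 + 0.0603)^(5/12) = 1.024696652.
ILS growth factor: (1 + 0.0891)^(5/12) = 1.036203129.
Forward (KRW per ILS) = 425.096 × 1.024696652 / 1.036203129 = 420.375538.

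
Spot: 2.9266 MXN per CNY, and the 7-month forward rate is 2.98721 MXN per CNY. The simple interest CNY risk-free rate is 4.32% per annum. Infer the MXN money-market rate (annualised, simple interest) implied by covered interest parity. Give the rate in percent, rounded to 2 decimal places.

7.96%

T = 7/12 years.
F/S = 2.98721/2.9266 = 1.0207100 = (growth of MXN) / (growth of CNY).
CNY growth factor: 1 + 0.0432×7/12 = 1.025200.
That pins the MXN growth at 1.0464319.
(1.0464319 − 1)/T = 0.079598, i.e. 7.96%.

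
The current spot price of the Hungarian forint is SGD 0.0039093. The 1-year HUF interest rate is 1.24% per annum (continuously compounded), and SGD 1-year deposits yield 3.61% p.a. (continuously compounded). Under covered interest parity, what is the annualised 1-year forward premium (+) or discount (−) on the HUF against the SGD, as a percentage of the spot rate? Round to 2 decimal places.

+2.40%

T = 1 year.
CIP forward (SGD per HUF) = 0.0039093 × 1.0367595/1.0124772 = 0.0040030570.
(F − S)/S ÷ T = (0.0040030570 − 0.0039093)/0.0039093/1 = 0.023983 → 2.40%.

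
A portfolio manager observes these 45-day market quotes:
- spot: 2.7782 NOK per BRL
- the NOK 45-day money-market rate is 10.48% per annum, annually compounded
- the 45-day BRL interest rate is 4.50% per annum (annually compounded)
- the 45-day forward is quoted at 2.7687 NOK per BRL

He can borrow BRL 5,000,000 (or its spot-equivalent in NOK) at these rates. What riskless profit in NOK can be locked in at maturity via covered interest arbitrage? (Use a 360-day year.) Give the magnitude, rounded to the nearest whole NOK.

T = 45/360 years.
Keep in BRL, deliver into the forward: 5,000,000·1.0055172751·2.7687 = NOK 13,919,878.40.
Swap to NOK now, deposit: 5,000,000·2.7782·1.012535965 = NOK 14,065,137.09.
The quoted forward undervalues BRL, so borrow BRL, convert to NOK at spot, deposit the NOK at 10.48%, and buy BRL forward at 2.7687 to cover the loan.
Arbitrage profit = |13,919,878.40 − 14,065,137.09| = NOK 145,259.

NOK 145,259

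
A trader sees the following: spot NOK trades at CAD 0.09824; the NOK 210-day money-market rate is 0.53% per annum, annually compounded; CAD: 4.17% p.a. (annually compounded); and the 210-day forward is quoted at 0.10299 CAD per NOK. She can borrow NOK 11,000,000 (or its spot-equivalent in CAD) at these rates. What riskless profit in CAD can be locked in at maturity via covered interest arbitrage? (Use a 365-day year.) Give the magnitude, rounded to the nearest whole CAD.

T = 210/365 years.
Route A — deposit NOK, sell forward: 11,000,000 × 1.003045892 × 0.10299 = CAD 1,136,340.66.
Route B — convert at spot, deposit CAD: 11,000,000 × 0.09824 × 1.023783458 = CAD 1,106,341.36.
The quoted forward overvalues NOK, so borrow CAD, buy NOK at spot, deposit the NOK at 0.53%, and sell the proceeds forward at 0.10299.
Profit = 1,136,340.66 − 1,106,341.36 = CAD 29,999.

CAD 29,999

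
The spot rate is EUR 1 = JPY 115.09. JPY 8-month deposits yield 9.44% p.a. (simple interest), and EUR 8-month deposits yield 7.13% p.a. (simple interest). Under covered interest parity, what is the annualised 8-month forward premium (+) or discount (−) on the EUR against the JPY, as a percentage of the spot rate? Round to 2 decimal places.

+2.21%

T = 8/12 years.
CIP forward (JPY per EUR) = 115.09 × 1.0629333/1.0475333 = 116.78196.
Annualised premium = (F − S)/S × (1/T) = (116.78196 − 115.09)/115.09 ÷ (8/12) = 2.21%.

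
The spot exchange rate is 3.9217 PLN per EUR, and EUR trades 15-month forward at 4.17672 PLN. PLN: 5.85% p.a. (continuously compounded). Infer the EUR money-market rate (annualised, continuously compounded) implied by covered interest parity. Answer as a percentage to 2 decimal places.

0.81%

T = 15/12 years.
CIP gives F = S · g_PLN/g_EUR, so g_PLN/g_EUR = 4.17672/3.9217 = 1.0650279.
The PLN side grows by e^(0.0585×15/12) = 1.075865.
Hence g_EUR = 1.0101754.
r = ln(1.0101754)/(15/12) = 0.008099 → 0.81%.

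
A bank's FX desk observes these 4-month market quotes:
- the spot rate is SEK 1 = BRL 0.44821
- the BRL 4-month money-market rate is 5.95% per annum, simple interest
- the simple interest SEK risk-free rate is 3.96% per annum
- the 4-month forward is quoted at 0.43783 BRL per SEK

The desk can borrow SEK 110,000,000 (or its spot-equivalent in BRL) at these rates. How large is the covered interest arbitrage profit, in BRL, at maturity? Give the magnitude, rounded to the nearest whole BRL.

BRL 1,483,916

T = 4/12 years.
Invest the SEK and cover forward: 110,000,000 × 1.013200 × 0.43783 = BRL 48,797,029.16.
Convert at spot and invest in BRL: 110,000,000 × 0.44821 × 1.0198333333 = BRL 50,280,944.82.
The quoted forward undervalues SEK, so borrow SEK, convert to BRL at spot, deposit the BRL at 5.95%, and buy SEK forward at 0.43783 to cover the loan.
The gap between the two covered legs is BRL 1,483,916.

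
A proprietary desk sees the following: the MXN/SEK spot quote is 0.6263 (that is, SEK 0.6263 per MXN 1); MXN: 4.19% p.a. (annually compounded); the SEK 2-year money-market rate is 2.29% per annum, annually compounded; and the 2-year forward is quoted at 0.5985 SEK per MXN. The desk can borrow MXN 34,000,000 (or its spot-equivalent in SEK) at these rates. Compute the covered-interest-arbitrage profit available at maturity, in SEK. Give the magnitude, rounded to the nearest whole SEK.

T = 2 years.
Keep in MXN, deliver into the forward: 34,000,000·1.08555561·0.5985 = SEK 22,089,971.11.
Swap to SEK now, deposit: 34,000,000·0.6263·1.04632441 = SEK 22,280,641.25.
The quoted forward undervalues MXN, so borrow MXN, convert to SEK at spot, deposit the SEK at 2.29%, and buy MXN forward at 0.5985 to cover the loan.
Profit = 22,280,641.25 − 22,089,971.11 = SEK 190,670.

SEK 190,670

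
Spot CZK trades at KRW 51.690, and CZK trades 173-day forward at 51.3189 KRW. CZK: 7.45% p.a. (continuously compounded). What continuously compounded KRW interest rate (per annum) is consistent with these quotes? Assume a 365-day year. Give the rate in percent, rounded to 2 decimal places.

5.93%

T = 173/365 years.
CIP gives F = S · g_KRW/g_CZK, so g_KRW/g_CZK = 51.3189/51.69 = 0.9928207.
The CZK side grows by e^(0.0745×173/365) = 1.0359418.
Hence g_KRW = 1.0285045.
Take logs: ln 1.0285045 / (173/365) = 0.059298, so 5.93%.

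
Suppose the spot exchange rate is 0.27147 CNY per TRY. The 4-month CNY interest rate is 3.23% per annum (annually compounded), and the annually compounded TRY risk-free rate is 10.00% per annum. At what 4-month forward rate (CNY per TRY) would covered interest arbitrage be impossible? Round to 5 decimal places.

0.26578

T = 4/12 years.
Growth of 1 CNY over T: (1 + 0.0323)^(4/12) = 1.0106528.
Growth of 1 TRY over T: (1 + 0.1000)^(4/12) = 1.0322801.
Forward (CNY per TRY) = 0.27147 × 1.0106528 / 1.0322801 = 0.2657824.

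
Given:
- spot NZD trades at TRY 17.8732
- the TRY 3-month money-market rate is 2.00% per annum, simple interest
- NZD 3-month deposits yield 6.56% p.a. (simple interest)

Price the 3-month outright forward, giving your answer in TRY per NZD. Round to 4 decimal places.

17.6727

T = 3/12 years.
TRY accumulates by 1 + 0.0200×3/12 = 1.005000.
Growth of 1 NZD over T: 1 + 0.0656×3/12 = 1.016400.
CIP: F = S · (grow TRY)/(grow NZD) = 17.8732 × 1.005000/1.016400 = 17.672733 TRY per NZD.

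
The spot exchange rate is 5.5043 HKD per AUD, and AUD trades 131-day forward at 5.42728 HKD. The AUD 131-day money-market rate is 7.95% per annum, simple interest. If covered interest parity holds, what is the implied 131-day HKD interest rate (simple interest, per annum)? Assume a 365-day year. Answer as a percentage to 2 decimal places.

T = 131/365 years.
CIP gives F = S · g_HKD/g_AUD, so g_HKD/g_AUD = 5.42728/5.5043 = 0.9860073.
The AUD side grows by 1 + 0.0795×131/365 = 1.0285329.
That pins the HKD growth at 1.0141409.
r = (1.0141409 − 1)/(131/365) = 0.039400 → 3.94%.

3.94%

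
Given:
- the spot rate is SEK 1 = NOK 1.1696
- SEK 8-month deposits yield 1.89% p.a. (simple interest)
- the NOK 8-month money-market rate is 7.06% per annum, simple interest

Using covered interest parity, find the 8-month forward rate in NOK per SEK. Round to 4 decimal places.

T = 8/12 years.
Growth of 1 NOK over T: 1 + 0.0706×8/12 = 1.0470667.
SEK accumulates by 1 + 0.0189×8/12 = 1.012600.
CIP: F = S · (grow NOK)/(grow SEK) = 1.1696 × 1.0470667/1.012600 = 1.209411 NOK per SEK.

1.2094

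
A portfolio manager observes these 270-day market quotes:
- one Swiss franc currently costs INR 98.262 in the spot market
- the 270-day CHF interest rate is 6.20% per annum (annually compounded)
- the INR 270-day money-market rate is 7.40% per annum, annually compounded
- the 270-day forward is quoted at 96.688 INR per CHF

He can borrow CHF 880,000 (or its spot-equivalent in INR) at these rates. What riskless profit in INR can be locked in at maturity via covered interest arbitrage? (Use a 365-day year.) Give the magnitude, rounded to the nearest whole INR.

INR 2,202,691

T = 270/365 years.
Route A — deposit CHF, sell forward: 880,000 × 1.0455022818 × 96.688 = INR 88,957,021.67.
Route B — convert at spot, deposit INR: 880,000 × 98.262 × 1.0542283086 = INR 91,159,712.21.
The quoted forward undervalues CHF, so borrow CHF, convert to INR at spot, deposit the INR at 7.40%, and buy CHF forward at 96.688 to cover the loan.
Profit = 91,159,712.21 − 88,957,021.67 = INR 2,202,691.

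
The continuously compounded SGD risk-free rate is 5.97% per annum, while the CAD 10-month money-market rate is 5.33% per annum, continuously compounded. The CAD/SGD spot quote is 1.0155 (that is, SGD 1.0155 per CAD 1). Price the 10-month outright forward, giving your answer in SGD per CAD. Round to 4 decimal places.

T = 10/12 years.
SGD growth factor: e^(0.0597×10/12) = 1.0510083.
Growth of 1 CAD over T: e^(0.0533×10/12) = 1.0454179.
So F = 1.0155 × 1.0510083 / 1.0454179 = 1.020930 (SGD/CAD).

1.0209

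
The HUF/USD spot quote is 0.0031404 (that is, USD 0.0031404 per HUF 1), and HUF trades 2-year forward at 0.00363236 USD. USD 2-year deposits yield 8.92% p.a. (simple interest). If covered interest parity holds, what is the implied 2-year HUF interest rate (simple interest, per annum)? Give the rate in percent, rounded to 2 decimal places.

T = 2 years.
F/S = 0.00363236/0.0031404 = 1.1566552 = (growth of USD) / (growth of HUF).
USD growth factor: 1 + 0.0892×2 = 1.178400.
That pins the HUF growth at 1.0187997.
(1.0187997 − 1)/T = 0.009400, i.e. 0.94%.

0.94%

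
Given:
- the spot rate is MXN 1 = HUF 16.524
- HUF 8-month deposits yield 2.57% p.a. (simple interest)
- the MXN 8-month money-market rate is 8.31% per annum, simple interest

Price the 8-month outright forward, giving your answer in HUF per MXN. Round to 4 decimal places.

15.9249

T = 8/12 years.
HUF accumulates by 1 + 0.0257×8/12 = 1.01713333.
MXN growth factor: 1 + 0.0831×8/12 = 1.055400.
CIP: F = S · (grow HUF)/(grow MXN) = 16.524 × 1.01713333/1.055400 = 15.924873 HUF per MXN.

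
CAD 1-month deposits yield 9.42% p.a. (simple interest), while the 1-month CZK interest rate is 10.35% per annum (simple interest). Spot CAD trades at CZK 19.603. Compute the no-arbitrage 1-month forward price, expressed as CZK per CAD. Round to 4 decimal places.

19.6181

T = 1/12 years.
CZK growth factor: 1 + 0.1035×1/12 = 1.008625.
CAD growth factor: 1 + 0.0942×1/12 = 1.007850.
Forward (CZK per CAD) = 19.603 × 1.008625 / 1.007850 = 19.618074.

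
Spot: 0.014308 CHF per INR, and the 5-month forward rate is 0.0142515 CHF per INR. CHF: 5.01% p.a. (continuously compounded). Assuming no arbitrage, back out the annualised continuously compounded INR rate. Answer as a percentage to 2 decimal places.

5.96%

T = 5/12 years.
F/S = 0.0142515/0.014308 = 0.9960512 = (growth of CHF) / (growth of INR).
The CHF side grows by e^(0.0501×5/12) = 1.0210944.
Hence g_INR = 1.0251425.
r = ln(1.0251425)/(5/12) = 0.059596 → 5.96%.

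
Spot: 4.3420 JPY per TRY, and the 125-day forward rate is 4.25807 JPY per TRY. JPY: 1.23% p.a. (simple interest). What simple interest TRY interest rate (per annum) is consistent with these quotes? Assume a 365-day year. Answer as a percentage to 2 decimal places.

T = 125/365 years.
F/S = 4.25807/4.342 = 0.9806702 = (growth of JPY) / (growth of TRY).
The JPY side grows by 1 + 0.0123×125/365 = 1.0042123.
So the TRY growth factor = 1.0240061.
r = (1.0240061 − 1)/(125/365) = 0.070098 → 7.01%.

7.01%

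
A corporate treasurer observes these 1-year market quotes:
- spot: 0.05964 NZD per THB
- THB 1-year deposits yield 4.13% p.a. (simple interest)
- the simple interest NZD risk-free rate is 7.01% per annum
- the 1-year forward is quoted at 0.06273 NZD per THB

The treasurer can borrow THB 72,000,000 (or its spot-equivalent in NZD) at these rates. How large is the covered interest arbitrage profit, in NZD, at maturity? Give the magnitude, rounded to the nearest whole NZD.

NZD 107,999

T = 1 year.
Route A — deposit THB, sell forward: 72,000,000 × 1.041300 × 0.06273 = NZD 4,703,093.93.
Route B — convert at spot, deposit NZD: 72,000,000 × 0.05964 × 1.070100 = NZD 4,595,095.01.
The quoted forward overvalues THB, so borrow NZD, buy THB at spot, deposit the THB at 4.13%, and sell the proceeds forward at 0.06273.
Profit = 4,703,093.93 − 4,595,095.01 = NZD 107,999.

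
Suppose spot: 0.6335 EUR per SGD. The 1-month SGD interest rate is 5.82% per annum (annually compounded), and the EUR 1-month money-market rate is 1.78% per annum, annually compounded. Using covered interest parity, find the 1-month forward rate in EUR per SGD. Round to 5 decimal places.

T = 1/12 years.
Growth of 1 EUR over T: (1 + 0.0178)^(1/12) = 1.0014714.
Growth of 1 SGD over T: (1 + 0.0582)^(1/12) = 1.0047252.
Forward (EUR per SGD) = 0.6335 × 1.0014714 / 1.0047252 = 0.6314484.

0.63145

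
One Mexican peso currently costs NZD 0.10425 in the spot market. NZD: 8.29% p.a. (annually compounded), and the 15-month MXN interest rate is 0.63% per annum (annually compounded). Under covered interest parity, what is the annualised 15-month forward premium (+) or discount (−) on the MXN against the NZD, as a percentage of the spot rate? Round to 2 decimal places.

+7.68%

T = 15/12 years.
F = S · g_NZD/g_MXN = 0.10425 × 1.1046773/1.0078812 = 0.11426209.
(F − S)/S ÷ T = (0.11426209 − 0.10425)/0.10425/(15/12) = 0.076831 → 7.68%.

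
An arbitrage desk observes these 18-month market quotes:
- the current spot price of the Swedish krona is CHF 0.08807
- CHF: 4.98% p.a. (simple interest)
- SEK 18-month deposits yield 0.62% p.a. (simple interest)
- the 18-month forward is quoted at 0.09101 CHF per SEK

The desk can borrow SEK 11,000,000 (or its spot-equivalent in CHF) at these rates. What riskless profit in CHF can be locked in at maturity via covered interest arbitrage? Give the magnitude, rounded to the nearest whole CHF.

CHF 30,717

T = 18/12 years.
Route A — deposit SEK, sell forward: 11,000,000 × 1.009300 × 0.09101 = CHF 1,010,420.32.
Route B — convert at spot, deposit CHF: 11,000,000 × 0.08807 × 1.074700 = CHF 1,041,137.12.
The quoted forward undervalues SEK, so borrow SEK, convert to CHF at spot, deposit the CHF at 4.98%, and buy SEK forward at 0.09101 to cover the loan.
Profit = 1,041,137.12 − 1,010,420.32 = CHF 30,717.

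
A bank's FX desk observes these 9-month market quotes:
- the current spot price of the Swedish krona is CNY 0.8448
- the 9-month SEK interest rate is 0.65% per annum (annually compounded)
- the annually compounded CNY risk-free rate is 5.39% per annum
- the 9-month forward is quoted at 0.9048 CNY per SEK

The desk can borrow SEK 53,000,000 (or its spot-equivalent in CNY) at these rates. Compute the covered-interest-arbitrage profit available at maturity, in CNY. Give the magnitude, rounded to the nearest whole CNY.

T = 9/12 years.
Keep in SEK, deliver into the forward: 53,000,000·1.0048710498·0.9048 = CNY 48,187,988.27.
Swap to CNY now, deposit: 53,000,000·0.8448·1.0401585742 = CNY 46,572,476.06.
The quoted forward overvalues SEK, so borrow CNY, buy SEK at spot, deposit the SEK at 0.65%, and sell the proceeds forward at 0.9048.
Arbitrage profit = |48,187,988.27 − 46,572,476.06| = CNY 1,615,512.

CNY 1,615,512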